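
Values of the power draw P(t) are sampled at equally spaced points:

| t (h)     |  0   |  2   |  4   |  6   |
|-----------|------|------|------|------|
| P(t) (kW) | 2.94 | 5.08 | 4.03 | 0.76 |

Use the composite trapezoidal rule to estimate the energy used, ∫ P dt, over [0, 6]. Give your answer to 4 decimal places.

h = 2, n = 3.
(h/2)·[y₀ + 2y₁ + 2y₂ + y₃] = 1·(21.92) = 21.9200.

21.9200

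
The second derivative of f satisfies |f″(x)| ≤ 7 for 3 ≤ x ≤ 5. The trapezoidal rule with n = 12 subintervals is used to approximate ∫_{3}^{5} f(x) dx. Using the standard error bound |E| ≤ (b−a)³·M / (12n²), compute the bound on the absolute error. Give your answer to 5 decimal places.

0.03241

|E| ≤ (2)³·7 / (12·12²) = 56/1728 = 0.03241.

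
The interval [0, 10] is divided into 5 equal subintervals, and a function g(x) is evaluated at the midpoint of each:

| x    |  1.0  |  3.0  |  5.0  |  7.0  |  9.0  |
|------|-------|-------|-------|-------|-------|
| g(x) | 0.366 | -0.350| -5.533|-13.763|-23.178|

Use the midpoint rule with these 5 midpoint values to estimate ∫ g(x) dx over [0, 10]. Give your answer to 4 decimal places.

-84.9160

h = 2, n = 5.
h·[y(m₁) + y(m₂) + y(m₃) + y(m₄) + y(m₅)] = 2·(-42.458) = -84.9160.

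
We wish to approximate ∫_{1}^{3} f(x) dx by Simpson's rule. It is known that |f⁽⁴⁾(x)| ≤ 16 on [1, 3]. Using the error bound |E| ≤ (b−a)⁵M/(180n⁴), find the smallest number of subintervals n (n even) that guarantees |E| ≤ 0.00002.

20

Need 512/(180n⁴) ≤ 0.00002.
n⁴ ≥ 512/(180·0.00002) = 142222 ⇒ n ≥ 19.4197, so the smallest even n is 20. (n must be even for Simpson's rule.)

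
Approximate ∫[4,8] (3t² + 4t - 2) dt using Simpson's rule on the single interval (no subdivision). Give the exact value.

S = (b−a)/6 · [f(4) + 4f(6) + f(8)] = 0.666667·[62 + 4·130 + 222] = 536.

536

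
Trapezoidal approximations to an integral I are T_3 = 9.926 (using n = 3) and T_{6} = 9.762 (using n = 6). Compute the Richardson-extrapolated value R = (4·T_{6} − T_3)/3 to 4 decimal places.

R = (4·T_{6} − T_3) / 3 = (4·9.762 − 9.926)/3 = (29.122)/3 = 9.7073.

9.7073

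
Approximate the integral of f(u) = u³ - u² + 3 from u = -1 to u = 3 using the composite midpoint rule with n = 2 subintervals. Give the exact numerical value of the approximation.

20

h = (3 − (-1))/2 = 2.
Midpoints m₁,…,m₂ = 0, 2.
f(m₁)=3, f(m₂)=7.
h·[f(m₁) + f(m₂)] = 2·(10) = 20.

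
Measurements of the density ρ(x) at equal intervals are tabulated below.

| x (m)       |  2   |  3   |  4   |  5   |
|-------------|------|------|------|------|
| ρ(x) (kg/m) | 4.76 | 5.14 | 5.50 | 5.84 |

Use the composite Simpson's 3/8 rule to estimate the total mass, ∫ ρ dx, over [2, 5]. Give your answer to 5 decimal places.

h = 1, n = 3.
(3h/8)·[y₀ + 3y₁ + 3y₂ + y₃] = 0.375·(42.52) = 15.94500.

15.94500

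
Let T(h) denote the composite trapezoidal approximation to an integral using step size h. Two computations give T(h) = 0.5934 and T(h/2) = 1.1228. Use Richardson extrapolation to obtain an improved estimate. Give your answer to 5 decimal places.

1.29927

R = (4·T(h/2) − T(h)) / 3 = (4·1.1228 − 0.5934)/3 = (3.8978)/3 = 1.29927.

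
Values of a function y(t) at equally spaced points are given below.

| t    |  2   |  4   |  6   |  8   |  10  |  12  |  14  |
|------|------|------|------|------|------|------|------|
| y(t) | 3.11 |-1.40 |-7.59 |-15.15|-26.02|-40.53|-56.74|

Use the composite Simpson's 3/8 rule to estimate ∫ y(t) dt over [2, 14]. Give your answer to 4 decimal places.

-232.9125

h = 2, n = 6.
(3h/8)·[y₀ + 3y₁ + 3y₂ + 2y₃ + 3y₄ + 3y₅ + y₆] = 0.75·(-310.55) = -232.9125.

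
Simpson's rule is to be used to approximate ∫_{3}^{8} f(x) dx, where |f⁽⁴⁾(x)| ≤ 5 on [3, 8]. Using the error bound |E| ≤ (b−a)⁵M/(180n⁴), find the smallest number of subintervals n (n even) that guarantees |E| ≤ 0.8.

Need 15625/(180n⁴) ≤ 0.8.
n⁴ ≥ 15625/(180·0.8) = 108.507 ⇒ n ≥ 3.2275, so the smallest even n is 4. (n must be even for Simpson's rule.)

4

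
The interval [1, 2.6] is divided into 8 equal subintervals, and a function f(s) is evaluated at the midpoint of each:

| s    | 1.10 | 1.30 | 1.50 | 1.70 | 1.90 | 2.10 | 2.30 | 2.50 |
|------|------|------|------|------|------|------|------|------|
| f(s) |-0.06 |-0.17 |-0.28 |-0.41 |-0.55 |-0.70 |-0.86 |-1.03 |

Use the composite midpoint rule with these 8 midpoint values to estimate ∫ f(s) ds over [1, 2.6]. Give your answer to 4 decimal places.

-0.8120

h = 0.2, n = 8.
h·[y(m₁) + y(m₂) + y(m₃) + y(m₄) + y(m₅) + y(m₆) + y(m₇) + y(m₈)] = 0.2·(-4.06) = -0.8120.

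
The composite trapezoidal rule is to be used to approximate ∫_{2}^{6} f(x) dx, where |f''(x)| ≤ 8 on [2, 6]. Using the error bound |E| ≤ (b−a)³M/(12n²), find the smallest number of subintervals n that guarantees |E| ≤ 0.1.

Need 512/(12n²) ≤ 0.1.
n² ≥ 512/(12·0.1) = 426.667 ⇒ n ≥ 20.6559, so the smallest n is 21.

21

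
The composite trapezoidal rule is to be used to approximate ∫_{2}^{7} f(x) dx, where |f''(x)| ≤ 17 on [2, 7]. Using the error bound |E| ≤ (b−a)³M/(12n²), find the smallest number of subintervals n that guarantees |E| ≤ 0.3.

25

Need 2125/(12n²) ≤ 0.3.
n² ≥ 2125/(12·0.3) = 590.278 ⇒ n ≥ 24.2956, so the smallest n is 25.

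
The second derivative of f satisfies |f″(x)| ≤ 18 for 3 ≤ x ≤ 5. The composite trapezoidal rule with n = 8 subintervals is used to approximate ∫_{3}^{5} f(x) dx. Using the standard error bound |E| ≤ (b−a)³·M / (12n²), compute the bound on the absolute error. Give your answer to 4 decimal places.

0.1875

|E| ≤ (2)³·18 / (12·8²) = 144/768 = 0.1875.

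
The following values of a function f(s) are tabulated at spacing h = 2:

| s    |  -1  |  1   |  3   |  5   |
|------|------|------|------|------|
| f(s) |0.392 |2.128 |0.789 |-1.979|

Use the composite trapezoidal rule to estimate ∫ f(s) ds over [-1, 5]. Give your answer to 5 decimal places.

h = 2, n = 3.
(h/2)·[y₀ + 2y₁ + 2y₂ + y₃] = 1·(4.247) = 4.24700.

4.24700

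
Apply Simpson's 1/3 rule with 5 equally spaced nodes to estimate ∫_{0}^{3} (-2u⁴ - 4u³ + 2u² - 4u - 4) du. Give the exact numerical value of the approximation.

-190.453125

h = (3 − 0)/4 = 0.75.
Nodes u₀,…,u₄ = 0, 0.75, 1.5, 2.25, 3.
f(u) = -2u⁴ - 4u³ + 2u² - 4u - 4: f₀=-4, f₁=-8.1953125, f₂=-29.125, f₃=-99.6953125, f₄=-268.
(h/3)·[f₀ + 4f₁ + 2f₂ + 4f₃ + f₄] = 0.25·(-761.8125) = -190.453125.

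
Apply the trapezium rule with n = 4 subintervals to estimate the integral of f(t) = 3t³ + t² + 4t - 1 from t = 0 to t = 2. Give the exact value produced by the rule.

h = (2 − 0)/4 = 0.5.
Nodes t₀,…,t₄ = 0, 0.5, 1, 1.5, 2.
f(t) = 3t³ + t² + 4t - 1: f₀=-1, f₁=1.625, f₂=7, f₃=17.375, f₄=35.
(h/2)·[f₀ + 2f₁ + 2f₂ + 2f₃ + f₄] = 0.25·(86) = 21.5.

21.5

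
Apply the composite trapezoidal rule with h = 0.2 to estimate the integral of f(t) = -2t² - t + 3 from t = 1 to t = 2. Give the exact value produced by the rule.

-3.18

h = (2 − 1)/5 = 0.2.
Nodes t₀,…,t₅ = 1, 1.2, 1.4, 1.6, 1.8, 2.
f(t) = -2t² - t + 3: f₀=0, f₁=-1.08, f₂=-2.32, f₃=-3.72, f₄=-5.28, f₅=-7.
(h/2)·[f₀ + 2f₁ + 2f₂ + 2f₃ + 2f₄ + f₅] = 0.1·(-31.8) = -3.18.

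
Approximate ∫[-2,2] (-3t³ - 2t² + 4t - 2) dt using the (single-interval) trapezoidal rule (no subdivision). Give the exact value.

T = (b−a)/2 · [f(-2) + f(2)] = 2·[6 + (-26)] = -40.

-40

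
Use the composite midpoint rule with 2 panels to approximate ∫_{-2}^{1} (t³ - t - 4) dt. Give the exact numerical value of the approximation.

h = (1 − (-2))/2 = 1.5.
Midpoints m₁,…,m₂ = -1.25, 0.25.
f(m₁)=-4.703125, f(m₂)=-4.234375.
h·[f(m₁) + f(m₂)] = 1.5·(-8.9375) = -13.40625.

-13.40625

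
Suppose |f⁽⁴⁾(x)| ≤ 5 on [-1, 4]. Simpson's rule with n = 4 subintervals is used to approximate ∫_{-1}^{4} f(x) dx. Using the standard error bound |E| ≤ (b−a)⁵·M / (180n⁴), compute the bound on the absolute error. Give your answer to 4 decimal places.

0.3391

|E| ≤ (5)⁵·5 / (180·4⁴) = 15625/46080 = 0.3391.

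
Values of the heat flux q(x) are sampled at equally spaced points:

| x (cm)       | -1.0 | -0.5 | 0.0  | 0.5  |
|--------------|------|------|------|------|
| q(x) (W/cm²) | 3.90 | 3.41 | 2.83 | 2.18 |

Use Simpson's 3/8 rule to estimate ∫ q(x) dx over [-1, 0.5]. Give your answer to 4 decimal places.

4.6500

h = 0.5, n = 3.
(3h/8)·[y₀ + 3y₁ + 3y₂ + y₃] = 0.1875·(24.80) = 4.6500.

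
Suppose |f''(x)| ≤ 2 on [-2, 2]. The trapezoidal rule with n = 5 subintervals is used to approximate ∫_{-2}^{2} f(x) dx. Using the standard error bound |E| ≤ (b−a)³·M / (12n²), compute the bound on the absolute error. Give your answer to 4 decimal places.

|E| ≤ (4)³·2 / (12·5²) = 128/300 = 0.4267.

0.4267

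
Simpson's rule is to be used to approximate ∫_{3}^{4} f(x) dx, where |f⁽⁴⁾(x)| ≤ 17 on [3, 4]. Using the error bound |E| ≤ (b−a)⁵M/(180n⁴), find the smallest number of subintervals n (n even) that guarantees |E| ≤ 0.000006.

12

Need 17/(180n⁴) ≤ 0.000006.
n⁴ ≥ 17/(180·0.000006) = 15740.7 ⇒ n ≥ 11.2010, so the smallest even n is 12. (n must be even for Simpson's rule.)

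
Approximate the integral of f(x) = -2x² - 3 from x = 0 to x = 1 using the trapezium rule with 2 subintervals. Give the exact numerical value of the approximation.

h = (1 − 0)/2 = 0.5.
Nodes x₀,…,x₂ = 0, 0.5, 1.
f(x) = -2x² - 3: f₀=-3, f₁=-3.5, f₂=-5.
(h/2)·[f₀ + 2f₁ + f₂] = 0.25·(-15) = -3.75.

-3.75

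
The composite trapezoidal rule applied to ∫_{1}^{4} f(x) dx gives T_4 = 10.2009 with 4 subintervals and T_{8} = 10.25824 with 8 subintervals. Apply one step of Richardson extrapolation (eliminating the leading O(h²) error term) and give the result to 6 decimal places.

R = (4·T_{8} − T_4) / 3 = (4·10.25824 − 10.2009)/3 = (30.83206)/3 = 10.277353.

10.277353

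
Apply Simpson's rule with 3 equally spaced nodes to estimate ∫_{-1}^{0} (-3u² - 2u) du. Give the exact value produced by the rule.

h = (0 − (-1))/2 = 0.5.
Nodes u₀,…,u₂ = -1, -0.5, 0.
f(u) = -3u² - 2u: f₀=-1, f₁=0.25, f₂=0.
(h/3)·[f₀ + 4f₁ + f₂] = 0.166667·(0) = 0.

0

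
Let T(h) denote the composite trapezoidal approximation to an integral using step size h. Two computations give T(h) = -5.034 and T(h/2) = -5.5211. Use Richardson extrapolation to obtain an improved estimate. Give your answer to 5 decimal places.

-5.68347

R = (4·T(h/2) − T(h)) / 3 = (4·(-5.5211) − (-5.034))/3 = (-17.0504)/3 = -5.68347.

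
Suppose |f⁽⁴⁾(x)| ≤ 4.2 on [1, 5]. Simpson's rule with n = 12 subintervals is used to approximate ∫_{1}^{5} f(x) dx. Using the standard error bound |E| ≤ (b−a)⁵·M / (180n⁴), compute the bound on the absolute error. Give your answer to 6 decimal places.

0.001152

|E| ≤ (4)⁵·4.2 / (180·12⁴) = 4300.8/3732480 = 0.001152.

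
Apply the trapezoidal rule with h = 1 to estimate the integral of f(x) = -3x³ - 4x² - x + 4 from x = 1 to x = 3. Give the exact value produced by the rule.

-98

h = (3 − 1)/2 = 1.
Nodes x₀,…,x₂ = 1, 2, 3.
f(x) = -3x³ - 4x² - x + 4: f₀=-4, f₁=-38, f₂=-116.
(h/2)·[f₀ + 2f₁ + f₂] = 0.5·(-196) = -98.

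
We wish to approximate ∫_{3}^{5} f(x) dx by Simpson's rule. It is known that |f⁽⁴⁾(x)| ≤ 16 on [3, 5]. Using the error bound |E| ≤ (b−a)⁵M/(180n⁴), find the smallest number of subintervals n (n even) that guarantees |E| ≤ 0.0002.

12

Need 512/(180n⁴) ≤ 0.0002.
n⁴ ≥ 512/(180·0.0002) = 14222.2 ⇒ n ≥ 10.9205, so the smallest even n is 12. (n must be even for Simpson's rule.)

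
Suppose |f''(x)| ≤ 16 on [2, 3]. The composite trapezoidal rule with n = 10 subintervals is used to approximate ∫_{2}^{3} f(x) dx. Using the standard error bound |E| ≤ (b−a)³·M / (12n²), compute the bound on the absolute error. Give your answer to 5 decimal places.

|E| ≤ (1)³·16 / (12·10²) = 16/1200 = 0.01333.

0.01333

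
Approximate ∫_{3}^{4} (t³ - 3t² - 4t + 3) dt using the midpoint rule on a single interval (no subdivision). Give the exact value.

-4.875

M = (b−a)·f(3.5) = 1·(-4.875) = -4.875.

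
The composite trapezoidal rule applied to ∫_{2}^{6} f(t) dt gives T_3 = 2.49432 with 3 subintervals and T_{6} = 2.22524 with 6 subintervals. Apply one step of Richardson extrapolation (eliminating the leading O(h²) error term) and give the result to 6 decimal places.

R = (4·T_{6} − T_3) / 3 = (4·2.22524 − 2.49432)/3 = (6.40664)/3 = 2.135547.

2.135547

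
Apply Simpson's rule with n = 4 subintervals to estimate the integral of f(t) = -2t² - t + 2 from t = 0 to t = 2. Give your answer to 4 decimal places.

h = (2 − 0)/4 = 0.5.
Nodes t₀,…,t₄ = 0, 0.5, 1, 1.5, 2.
f(t) = -2t² - t + 2: f₀=2, f₁=1, f₂=-1, f₃=-4, f₄=-8.
(h/3)·[f₀ + 4f₁ + 2f₂ + 4f₃ + f₄] = 0.166667·(-20) = -3.3333.

-3.3333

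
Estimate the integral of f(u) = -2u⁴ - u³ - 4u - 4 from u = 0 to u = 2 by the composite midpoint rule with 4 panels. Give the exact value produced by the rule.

-32.015625

h = (2 − 0)/4 = 0.5.
Midpoints m₁,…,m₄ = 0.25, 0.75, 1.25, 1.75.
f(m₁)=-5.0234375, f(m₂)=-8.0546875, f(m₃)=-15.8359375, f(m₄)=-35.1171875.
h·[f(m₁) + f(m₂) + f(m₃) + f(m₄)] = 0.5·(-64.03125) = -32.015625.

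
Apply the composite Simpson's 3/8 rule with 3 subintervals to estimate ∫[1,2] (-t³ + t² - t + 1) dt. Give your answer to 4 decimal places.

-1.9167

h = (2 − 1)/3 = 0.333333.
Nodes t₀,…,t₃ = 1, 1.333333, 1.666667, 2.
f(t) = -t³ + t² - t + 1: f₀=0, f₁=-0.925926, f₂=-2.518519, f₃=-5.
(3h/8)·[f₀ + 3f₁ + 3f₂ + f₃] = 0.125·(-15.333333) = -1.9167.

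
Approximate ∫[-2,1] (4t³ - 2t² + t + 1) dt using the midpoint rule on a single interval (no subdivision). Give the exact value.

-1.5

M = (b−a)·f(-0.5) = 3·(-0.5) = -1.5.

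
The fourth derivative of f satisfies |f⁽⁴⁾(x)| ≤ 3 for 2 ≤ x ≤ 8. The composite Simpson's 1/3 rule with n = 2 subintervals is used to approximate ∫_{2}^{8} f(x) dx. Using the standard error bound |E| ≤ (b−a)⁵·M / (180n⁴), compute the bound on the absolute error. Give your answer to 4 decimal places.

|E| ≤ (6)⁵·3 / (180·2⁴) = 23328/2880 = 8.1000.

8.1000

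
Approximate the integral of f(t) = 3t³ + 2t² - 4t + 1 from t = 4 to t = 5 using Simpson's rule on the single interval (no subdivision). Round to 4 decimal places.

S = (b−a)/6 · [f(4) + 4f(4.5) + f(5)] = 0.166667·[209 + 4·296.875 + 406] = 300.4167.

300.4167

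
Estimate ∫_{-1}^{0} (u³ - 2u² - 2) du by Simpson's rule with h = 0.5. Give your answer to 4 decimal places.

h = (0 − (-1))/2 = 0.5.
Nodes u₀,…,u₂ = -1, -0.5, 0.
f(u) = u³ - 2u² - 2: f₀=-5, f₁=-2.625, f₂=-2.
(h/3)·[f₀ + 4f₁ + f₂] = 0.166667·(-17.5) = -2.9167.

-2.9167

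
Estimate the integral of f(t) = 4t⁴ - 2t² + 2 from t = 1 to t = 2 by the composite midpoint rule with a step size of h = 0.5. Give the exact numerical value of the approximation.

h = (2 − 1)/2 = 0.5.
Midpoints m₁,…,m₂ = 1.25, 1.75.
f(m₁)=8.640625, f(m₂)=33.390625.
h·[f(m₁) + f(m₂)] = 0.5·(42.03125) = 21.015625.

21.015625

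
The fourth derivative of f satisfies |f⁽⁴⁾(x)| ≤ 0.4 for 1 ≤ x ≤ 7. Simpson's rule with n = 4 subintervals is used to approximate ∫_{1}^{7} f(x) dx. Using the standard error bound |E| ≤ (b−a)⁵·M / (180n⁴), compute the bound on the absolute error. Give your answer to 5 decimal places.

0.06750

|E| ≤ (6)⁵·0.4 / (180·4⁴) = 3110.4/46080 = 0.06750.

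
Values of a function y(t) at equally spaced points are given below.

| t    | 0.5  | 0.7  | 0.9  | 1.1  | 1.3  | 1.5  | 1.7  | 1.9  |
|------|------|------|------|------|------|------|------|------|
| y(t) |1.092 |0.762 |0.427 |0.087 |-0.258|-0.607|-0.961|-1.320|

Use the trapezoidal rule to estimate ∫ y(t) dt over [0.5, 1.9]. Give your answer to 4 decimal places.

h = 0.2, n = 7.
(h/2)·[y₀ + 2y₁ + 2y₂ + 2y₃ + 2y₄ + 2y₅ + 2y₆ + y₇] = 0.1·(-1.328) = -0.1328.

-0.1328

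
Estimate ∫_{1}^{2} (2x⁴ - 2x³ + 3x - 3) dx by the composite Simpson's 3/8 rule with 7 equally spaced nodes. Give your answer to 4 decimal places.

6.4005

h = (2 − 1)/6 = 0.166667.
Nodes x₀,…,x₆ = 1, 1.166667, 1.333333, 1.5, 1.666667, 1.833333, 2.
f(x) = 2x⁴ - 2x³ + 3x - 3: f₀=0, f₁=1.029321, f₂=2.580247, f₃=4.875, f₄=8.172840, f₅=12.770062, f₆=19.
(3h/8)·[f₀ + 3f₁ + 3f₂ + 2f₃ + 3f₄ + 3f₅ + f₆] = 0.0625·(102.407407) = 6.4005.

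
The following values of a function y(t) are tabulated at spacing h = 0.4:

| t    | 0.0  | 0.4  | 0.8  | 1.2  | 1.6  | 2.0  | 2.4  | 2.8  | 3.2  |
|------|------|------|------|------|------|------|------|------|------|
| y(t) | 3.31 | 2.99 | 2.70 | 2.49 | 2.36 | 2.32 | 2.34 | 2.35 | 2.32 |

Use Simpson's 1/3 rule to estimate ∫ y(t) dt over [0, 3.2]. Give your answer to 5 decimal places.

8.13733

h = 0.4, n = 8.
(h/3)·[y₀ + 4y₁ + 2y₂ + 4y₃ + 2y₄ + 4y₅ + 2y₆ + 4y₇ + y₈] = 0.133333·(61.03) = 8.13733.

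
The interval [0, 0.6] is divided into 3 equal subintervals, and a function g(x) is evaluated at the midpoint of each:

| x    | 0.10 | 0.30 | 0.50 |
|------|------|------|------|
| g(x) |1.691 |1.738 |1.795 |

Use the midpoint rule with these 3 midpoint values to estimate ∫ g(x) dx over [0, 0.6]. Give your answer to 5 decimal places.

h = 0.2, n = 3.
h·[y(m₁) + y(m₂) + y(m₃)] = 0.2·(5.224) = 1.04480.

1.04480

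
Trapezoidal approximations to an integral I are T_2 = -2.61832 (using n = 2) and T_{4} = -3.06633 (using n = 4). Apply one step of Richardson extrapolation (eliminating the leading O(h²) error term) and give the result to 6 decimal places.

-3.215667

R = (4·T_{4} − T_2) / 3 = (4·(-3.06633) − (-2.61832))/3 = (-9.64700)/3 = -3.215667.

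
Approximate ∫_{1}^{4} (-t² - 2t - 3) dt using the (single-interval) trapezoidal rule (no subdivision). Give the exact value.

T = (b−a)/2 · [f(1) + f(4)] = 1.5·[(-6) + (-27)] = -49.5.

-49.5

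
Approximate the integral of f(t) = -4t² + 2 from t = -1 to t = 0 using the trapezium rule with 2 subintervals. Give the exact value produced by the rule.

0.5

h = (0 − (-1))/2 = 0.5.
Nodes t₀,…,t₂ = -1, -0.5, 0.
f(t) = -4t² + 2: f₀=-2, f₁=1, f₂=2.
(h/2)·[f₀ + 2f₁ + f₂] = 0.25·(2) = 0.5.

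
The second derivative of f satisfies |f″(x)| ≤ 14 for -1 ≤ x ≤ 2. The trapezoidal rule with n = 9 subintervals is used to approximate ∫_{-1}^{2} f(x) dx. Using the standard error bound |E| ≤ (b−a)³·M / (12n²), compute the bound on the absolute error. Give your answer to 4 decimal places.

|E| ≤ (3)³·14 / (12·9²) = 378/972 = 0.3889.

0.3889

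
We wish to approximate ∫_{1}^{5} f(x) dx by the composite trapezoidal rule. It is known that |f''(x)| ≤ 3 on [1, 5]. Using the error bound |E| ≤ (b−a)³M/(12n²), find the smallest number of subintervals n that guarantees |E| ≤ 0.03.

24

Need 192/(12n²) ≤ 0.03.
n² ≥ 192/(12·0.03) = 533.333 ⇒ n ≥ 23.0940, so the smallest n is 24.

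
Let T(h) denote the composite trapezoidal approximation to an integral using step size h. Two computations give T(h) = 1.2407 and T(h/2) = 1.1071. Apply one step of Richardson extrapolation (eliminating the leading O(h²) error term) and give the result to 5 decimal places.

R = (4·T(h/2) − T(h)) / 3 = (4·1.1071 − 1.2407)/3 = (3.1877)/3 = 1.06257.

1.06257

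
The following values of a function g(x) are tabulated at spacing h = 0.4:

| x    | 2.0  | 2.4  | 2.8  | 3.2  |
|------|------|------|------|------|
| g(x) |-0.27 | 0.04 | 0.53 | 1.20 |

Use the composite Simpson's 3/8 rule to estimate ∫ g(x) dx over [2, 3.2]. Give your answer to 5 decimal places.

0.39600

h = 0.4, n = 3.
(3h/8)·[y₀ + 3y₁ + 3y₂ + y₃] = 0.15·(2.64) = 0.39600.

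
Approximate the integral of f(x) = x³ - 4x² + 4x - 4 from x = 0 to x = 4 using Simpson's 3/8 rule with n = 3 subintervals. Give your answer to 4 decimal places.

-5.3333

h = (4 − 0)/3 = 1.333333.
Nodes x₀,…,x₃ = 0, 1.333333, 2.666667, 4.
f(x) = x³ - 4x² + 4x - 4: f₀=-4, f₁=-3.407407, f₂=-2.814815, f₃=12.
(3h/8)·[f₀ + 3f₁ + 3f₂ + f₃] = 0.5·(-10.666667) = -5.3333.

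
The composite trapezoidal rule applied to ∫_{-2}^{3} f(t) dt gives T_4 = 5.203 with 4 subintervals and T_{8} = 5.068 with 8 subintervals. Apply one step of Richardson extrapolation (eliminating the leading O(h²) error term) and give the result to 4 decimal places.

R = (4·T_{8} − T_4) / 3 = (4·5.068 − 5.203)/3 = (15.069)/3 = 5.0230.

5.0230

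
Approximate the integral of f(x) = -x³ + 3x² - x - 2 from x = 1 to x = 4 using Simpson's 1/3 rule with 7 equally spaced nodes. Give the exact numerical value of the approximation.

-14.25

h = (4 − 1)/6 = 0.5.
Nodes x₀,…,x₆ = 1, 1.5, 2, 2.5, 3, 3.5, 4.
f(x) = -x³ + 3x² - x - 2: f₀=-1, f₁=-0.125, f₂=0, f₃=-1.375, f₄=-5, f₅=-11.625, f₆=-22.
(h/3)·[f₀ + 4f₁ + 2f₂ + 4f₃ + 2f₄ + 4f₅ + f₆] = 0.166667·(-85.5) = -14.25.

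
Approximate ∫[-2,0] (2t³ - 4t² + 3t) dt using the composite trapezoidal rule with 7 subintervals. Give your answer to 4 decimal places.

-24.9388

h = (0 − (-2))/7 = 0.285714.
Nodes t₀,…,t₇ = -2, -1.714286, -1.428571, -1.142857, -0.857143, -0.571429, -0.285714, 0.
f(t) = 2t³ - 4t² + 3t: f₀=-38, f₁=-26.973761, f₂=-18.279883, f₃=-11.638484, f₄=-6.769679, f₅=-3.393586, f₆=-1.230321, f₇=0.
(h/2)·[f₀ + 2f₁ + 2f₂ + 2f₃ + 2f₄ + 2f₅ + 2f₆ + f₇] = 0.142857·(-174.571429) = -24.9388.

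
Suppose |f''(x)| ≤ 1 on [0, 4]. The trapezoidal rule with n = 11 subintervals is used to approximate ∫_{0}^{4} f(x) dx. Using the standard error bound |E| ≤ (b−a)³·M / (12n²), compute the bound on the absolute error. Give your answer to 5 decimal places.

0.04408

|E| ≤ (4)³·1 / (12·11²) = 64/1452 = 0.04408.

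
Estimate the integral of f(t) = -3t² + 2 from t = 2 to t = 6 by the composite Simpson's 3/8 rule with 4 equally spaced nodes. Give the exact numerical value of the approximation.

h = (6 − 2)/3 = 1.333333.
Nodes t₀,…,t₃ = 2, 3.333333, 4.666667, 6.
f(t) = -3t² + 2: f₀=-10, f₁=-31.333333, f₂=-63.333333, f₃=-106.
(3h/8)·[f₀ + 3f₁ + 3f₂ + f₃] = 0.5·(-400) = -200.

-200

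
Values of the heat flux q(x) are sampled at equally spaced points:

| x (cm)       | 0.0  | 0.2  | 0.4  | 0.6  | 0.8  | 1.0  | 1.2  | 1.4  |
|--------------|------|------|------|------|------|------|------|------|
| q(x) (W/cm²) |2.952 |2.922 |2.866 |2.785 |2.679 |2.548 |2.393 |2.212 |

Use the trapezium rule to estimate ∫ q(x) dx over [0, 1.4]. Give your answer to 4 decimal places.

h = 0.2, n = 7.
(h/2)·[y₀ + 2y₁ + 2y₂ + 2y₃ + 2y₄ + 2y₅ + 2y₆ + y₇] = 0.1·(37.550) = 3.7550.

3.7550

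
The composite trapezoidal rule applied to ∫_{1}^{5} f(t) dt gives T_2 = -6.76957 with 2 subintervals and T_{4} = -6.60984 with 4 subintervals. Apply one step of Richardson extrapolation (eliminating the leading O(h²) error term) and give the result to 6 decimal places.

-6.556597

R = (4·T_{4} − T_2) / 3 = (4·(-6.60984) − (-6.76957))/3 = (-19.66979)/3 = -6.556597.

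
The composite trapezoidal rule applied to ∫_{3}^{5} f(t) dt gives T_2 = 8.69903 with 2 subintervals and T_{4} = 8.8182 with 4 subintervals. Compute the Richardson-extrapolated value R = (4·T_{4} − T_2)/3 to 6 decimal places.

8.857923

R = (4·T_{4} − T_2) / 3 = (4·8.8182 − 8.69903)/3 = (26.57377)/3 = 8.857923.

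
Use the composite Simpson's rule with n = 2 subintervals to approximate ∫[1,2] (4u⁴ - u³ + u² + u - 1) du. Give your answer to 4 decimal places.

h = (2 − 1)/2 = 0.5.
Nodes u₀,…,u₂ = 1, 1.5, 2.
f(u) = 4u⁴ - u³ + u² + u - 1: f₀=4, f₁=19.625, f₂=61.
(h/3)·[f₀ + 4f₁ + f₂] = 0.166667·(143.5) = 23.9167.

23.9167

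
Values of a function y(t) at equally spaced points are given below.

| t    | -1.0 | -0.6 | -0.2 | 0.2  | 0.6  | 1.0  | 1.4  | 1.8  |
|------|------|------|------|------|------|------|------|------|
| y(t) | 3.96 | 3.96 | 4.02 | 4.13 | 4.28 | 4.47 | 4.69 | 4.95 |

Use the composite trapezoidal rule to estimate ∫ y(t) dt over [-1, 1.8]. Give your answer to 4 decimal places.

h = 0.4, n = 7.
(h/2)·[y₀ + 2y₁ + 2y₂ + 2y₃ + 2y₄ + 2y₅ + 2y₆ + y₇] = 0.2·(60.01) = 12.0020.

12.0020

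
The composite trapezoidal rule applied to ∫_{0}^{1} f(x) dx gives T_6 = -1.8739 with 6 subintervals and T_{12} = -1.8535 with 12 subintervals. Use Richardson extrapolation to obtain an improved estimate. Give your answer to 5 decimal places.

R = (4·T_{12} − T_6) / 3 = (4·(-1.8535) − (-1.8739))/3 = (-5.5401)/3 = -1.84670.

-1.84670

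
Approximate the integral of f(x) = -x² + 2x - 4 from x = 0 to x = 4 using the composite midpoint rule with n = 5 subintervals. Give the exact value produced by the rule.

h = (4 − 0)/5 = 0.8.
Midpoints m₁,…,m₅ = 0.4, 1.2, 2, 2.8, 3.6.
f(m₁)=-3.36, f(m₂)=-3.04, f(m₃)=-4, f(m₄)=-6.24, f(m₅)=-9.76.
h·[f(m₁) + f(m₂) + f(m₃) + f(m₄) + f(m₅)] = 0.8·(-26.4) = -21.12.

-21.12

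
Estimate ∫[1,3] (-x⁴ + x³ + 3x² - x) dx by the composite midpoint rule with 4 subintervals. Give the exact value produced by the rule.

h = (3 − 1)/4 = 0.5.
Midpoints m₁,…,m₄ = 1.25, 1.75, 2.25, 2.75.
f(m₁)=2.94921875, f(m₂)=3.41796875, f(m₃)=-1.30078125, f(m₄)=-16.45703125.
h·[f(m₁) + f(m₂) + f(m₃) + f(m₄)] = 0.5·(-11.390625) = -5.6953125.

-5.6953125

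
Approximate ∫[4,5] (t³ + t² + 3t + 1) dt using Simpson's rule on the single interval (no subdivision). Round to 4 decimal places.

S = (b−a)/6 · [f(4) + 4f(4.5) + f(5)] = 0.166667·[93 + 4·125.875 + 166] = 127.0833.

127.0833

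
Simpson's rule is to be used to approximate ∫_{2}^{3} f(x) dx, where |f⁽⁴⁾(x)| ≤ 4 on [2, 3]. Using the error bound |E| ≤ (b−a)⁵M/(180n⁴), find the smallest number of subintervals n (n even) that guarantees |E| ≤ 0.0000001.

Need 4/(180n⁴) ≤ 0.0000001.
n⁴ ≥ 4/(180·0.0000001) = 222222 ⇒ n ≥ 21.7119, so the smallest even n is 22. (n must be even for Simpson's rule.)

22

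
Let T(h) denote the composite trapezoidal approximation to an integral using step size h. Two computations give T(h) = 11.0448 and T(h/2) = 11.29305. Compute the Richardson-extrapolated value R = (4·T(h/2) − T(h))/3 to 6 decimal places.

11.375800

R = (4·T(h/2) − T(h)) / 3 = (4·11.29305 − 11.0448)/3 = (34.12740)/3 = 11.375800.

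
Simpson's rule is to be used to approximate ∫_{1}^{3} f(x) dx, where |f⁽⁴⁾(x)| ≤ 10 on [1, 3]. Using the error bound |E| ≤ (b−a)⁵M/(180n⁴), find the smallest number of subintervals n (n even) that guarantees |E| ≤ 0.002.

Need 320/(180n⁴) ≤ 0.002.
n⁴ ≥ 320/(180·0.002) = 888.889 ⇒ n ≥ 5.4602, so the smallest even n is 6. (n must be even for Simpson's rule.)

6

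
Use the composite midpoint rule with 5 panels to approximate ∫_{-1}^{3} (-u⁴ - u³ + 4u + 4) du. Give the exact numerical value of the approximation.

-33.22112

h = (3 − (-1))/5 = 0.8.
Midpoints m₁,…,m₅ = -0.6, 0.2, 1, 1.8, 2.6.
f(m₁)=1.6864, f(m₂)=4.7904, f(m₃)=6, f(m₄)=-5.1296, f(m₅)=-48.8736.
h·[f(m₁) + f(m₂) + f(m₃) + f(m₄) + f(m₅)] = 0.8·(-41.5264) = -33.22112.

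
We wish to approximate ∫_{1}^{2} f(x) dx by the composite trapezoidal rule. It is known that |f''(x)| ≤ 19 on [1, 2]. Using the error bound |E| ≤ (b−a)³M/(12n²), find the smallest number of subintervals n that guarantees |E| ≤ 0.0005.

57

Need 19/(12n²) ≤ 0.0005.
n² ≥ 19/(12·0.0005) = 3166.67 ⇒ n ≥ 56.2731, so the smallest n is 57.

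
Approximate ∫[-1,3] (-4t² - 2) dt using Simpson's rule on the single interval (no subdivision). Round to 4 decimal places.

-45.3333

S = (b−a)/6 · [f(-1) + 4f(1) + f(3)] = 0.666667·[(-6) + 4·(-6) + (-38)] = -45.3333.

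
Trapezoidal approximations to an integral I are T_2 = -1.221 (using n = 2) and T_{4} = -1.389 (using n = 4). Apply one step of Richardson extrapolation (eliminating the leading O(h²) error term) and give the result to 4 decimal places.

R = (4·T_{4} − T_2) / 3 = (4·(-1.389) − (-1.221))/3 = (-4.335)/3 = -1.4450.

-1.4450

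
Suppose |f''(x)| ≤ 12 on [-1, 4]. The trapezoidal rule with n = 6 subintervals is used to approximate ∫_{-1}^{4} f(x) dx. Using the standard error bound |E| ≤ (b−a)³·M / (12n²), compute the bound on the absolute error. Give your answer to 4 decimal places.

3.4722

|E| ≤ (5)³·12 / (12·6²) = 1500/432 = 3.4722.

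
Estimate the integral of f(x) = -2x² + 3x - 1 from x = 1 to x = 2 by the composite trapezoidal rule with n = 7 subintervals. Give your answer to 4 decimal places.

-1.1735

h = (2 − 1)/7 = 0.142857.
Nodes x₀,…,x₇ = 1, 1.142857, 1.285714, 1.428571, 1.571429, 1.714286, 1.857143, 2.
f(x) = -2x² + 3x - 1: f₀=0, f₁=-0.183673, f₂=-0.448980, f₃=-0.795918, f₄=-1.224490, f₅=-1.734694, f₆=-2.326531, f₇=-3.
(h/2)·[f₀ + 2f₁ + 2f₂ + 2f₃ + 2f₄ + 2f₅ + 2f₆ + f₇] = 0.071429·(-16.428571) = -1.1735.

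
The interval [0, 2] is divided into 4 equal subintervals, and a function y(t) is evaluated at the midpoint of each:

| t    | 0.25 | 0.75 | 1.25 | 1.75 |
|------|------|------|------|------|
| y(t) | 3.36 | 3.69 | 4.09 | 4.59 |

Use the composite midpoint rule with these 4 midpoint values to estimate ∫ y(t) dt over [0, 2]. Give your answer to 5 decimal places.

7.86500

h = 0.5, n = 4.
h·[y(m₁) + y(m₂) + y(m₃) + y(m₄)] = 0.5·(15.73) = 7.86500.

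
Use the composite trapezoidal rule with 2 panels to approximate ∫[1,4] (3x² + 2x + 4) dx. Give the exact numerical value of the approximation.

h = (4 − 1)/2 = 1.5.
Nodes x₀,…,x₂ = 1, 2.5, 4.
f(x) = 3x² + 2x + 4: f₀=9, f₁=27.75, f₂=60.
(h/2)·[f₀ + 2f₁ + f₂] = 0.75·(124.5) = 93.375.

93.375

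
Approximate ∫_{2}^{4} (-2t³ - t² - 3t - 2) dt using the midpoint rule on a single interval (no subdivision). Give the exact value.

M = (b−a)·f(3) = 2·(-74) = -148.

-148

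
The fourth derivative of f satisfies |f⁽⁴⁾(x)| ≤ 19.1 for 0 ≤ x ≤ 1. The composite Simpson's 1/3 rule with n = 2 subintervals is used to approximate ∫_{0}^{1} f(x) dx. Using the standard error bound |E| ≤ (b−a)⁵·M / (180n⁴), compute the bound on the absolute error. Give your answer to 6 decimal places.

0.006632

|E| ≤ (1)⁵·19.1 / (180·2⁴) = 19.1/2880 = 0.006632.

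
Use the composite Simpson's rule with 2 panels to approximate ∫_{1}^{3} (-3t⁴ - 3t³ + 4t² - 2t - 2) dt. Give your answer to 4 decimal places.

h = (3 − 1)/2 = 1.
Nodes t₀,…,t₂ = 1, 2, 3.
f(t) = -3t⁴ - 3t³ + 4t² - 2t - 2: f₀=-6, f₁=-62, f₂=-296.
(h/3)·[f₀ + 4f₁ + f₂] = 0.333333·(-550) = -183.3333.

-183.3333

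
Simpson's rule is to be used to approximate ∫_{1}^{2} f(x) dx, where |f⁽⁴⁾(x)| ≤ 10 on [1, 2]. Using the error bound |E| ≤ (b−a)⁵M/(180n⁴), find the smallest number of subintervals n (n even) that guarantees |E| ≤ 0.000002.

Need 10/(180n⁴) ≤ 0.000002.
n⁴ ≥ 10/(180·0.000002) = 27777.8 ⇒ n ≥ 12.9099, so the smallest even n is 14. (n must be even for Simpson's rule.)

14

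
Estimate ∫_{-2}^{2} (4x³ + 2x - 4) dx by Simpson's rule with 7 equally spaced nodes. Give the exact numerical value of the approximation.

-16

h = (2 − (-2))/6 = 0.666667.
Nodes x₀,…,x₆ = -2, -1.333333, -0.666667, 0, 0.666667, 1.333333, 2.
f(x) = 4x³ + 2x - 4: f₀=-40, f₁=-16.148148, f₂=-6.518519, f₃=-4, f₄=-1.481481, f₅=8.148148, f₆=32.
(h/3)·[f₀ + 4f₁ + 2f₂ + 4f₃ + 2f₄ + 4f₅ + f₆] = 0.222222·(-72) = -16.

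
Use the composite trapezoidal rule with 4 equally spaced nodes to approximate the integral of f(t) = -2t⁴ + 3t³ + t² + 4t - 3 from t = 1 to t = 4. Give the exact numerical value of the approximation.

-206

h = (4 − 1)/3 = 1.
Nodes t₀,…,t₃ = 1, 2, 3, 4.
f(t) = -2t⁴ + 3t³ + t² + 4t - 3: f₀=3, f₁=1, f₂=-63, f₃=-291.
(h/2)·[f₀ + 2f₁ + 2f₂ + f₃] = 0.5·(-412) = -206.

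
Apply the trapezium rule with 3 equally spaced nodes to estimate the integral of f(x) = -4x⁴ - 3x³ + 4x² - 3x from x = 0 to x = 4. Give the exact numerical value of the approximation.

-1320

h = (4 − 0)/2 = 2.
Nodes x₀,…,x₂ = 0, 2, 4.
f(x) = -4x⁴ - 3x³ + 4x² - 3x: f₀=0, f₁=-78, f₂=-1164.
(h/2)·[f₀ + 2f₁ + f₂] = 1·(-1320) = -1320.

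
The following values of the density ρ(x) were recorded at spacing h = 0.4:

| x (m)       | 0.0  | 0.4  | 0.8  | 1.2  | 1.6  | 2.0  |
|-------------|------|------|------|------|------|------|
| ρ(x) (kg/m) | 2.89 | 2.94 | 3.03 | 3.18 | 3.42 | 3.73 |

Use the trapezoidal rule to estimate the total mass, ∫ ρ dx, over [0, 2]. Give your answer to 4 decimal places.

h = 0.4, n = 5.
(h/2)·[y₀ + 2y₁ + 2y₂ + 2y₃ + 2y₄ + y₅] = 0.2·(31.76) = 6.3520.

6.3520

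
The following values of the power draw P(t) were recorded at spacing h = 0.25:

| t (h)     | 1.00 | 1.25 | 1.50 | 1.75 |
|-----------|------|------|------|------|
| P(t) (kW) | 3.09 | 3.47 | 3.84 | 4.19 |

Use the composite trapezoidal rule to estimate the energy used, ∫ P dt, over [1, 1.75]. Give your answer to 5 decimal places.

2.73750

h = 0.25, n = 3.
(h/2)·[y₀ + 2y₁ + 2y₂ + y₃] = 0.125·(21.90) = 2.73750.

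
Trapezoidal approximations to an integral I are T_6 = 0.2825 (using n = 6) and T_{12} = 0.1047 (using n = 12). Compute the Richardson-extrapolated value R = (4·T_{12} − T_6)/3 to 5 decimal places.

0.04543

R = (4·T_{12} − T_6) / 3 = (4·0.1047 − 0.2825)/3 = (0.1363)/3 = 0.04543.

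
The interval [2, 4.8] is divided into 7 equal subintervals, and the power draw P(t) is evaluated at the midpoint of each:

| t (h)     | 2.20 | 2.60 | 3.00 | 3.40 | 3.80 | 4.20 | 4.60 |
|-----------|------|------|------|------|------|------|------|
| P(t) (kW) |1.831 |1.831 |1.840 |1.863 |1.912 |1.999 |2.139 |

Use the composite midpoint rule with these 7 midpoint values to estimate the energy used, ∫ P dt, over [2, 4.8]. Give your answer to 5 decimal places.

h = 0.4, n = 7.
h·[y(m₁) + y(m₂) + y(m₃) + y(m₄) + y(m₅) + y(m₆) + y(m₇)] = 0.4·(13.415) = 5.36600.

5.36600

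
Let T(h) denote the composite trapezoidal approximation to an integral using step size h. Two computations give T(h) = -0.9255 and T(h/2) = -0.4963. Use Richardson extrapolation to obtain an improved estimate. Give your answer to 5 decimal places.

R = (4·T(h/2) − T(h)) / 3 = (4·(-0.4963) − (-0.9255))/3 = (-1.0597)/3 = -0.35323.

-0.35323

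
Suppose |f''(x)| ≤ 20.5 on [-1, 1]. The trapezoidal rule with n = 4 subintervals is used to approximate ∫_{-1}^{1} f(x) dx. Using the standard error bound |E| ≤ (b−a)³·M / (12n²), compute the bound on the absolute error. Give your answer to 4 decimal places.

0.8542

|E| ≤ (2)³·20.5 / (12·4²) = 164/192 = 0.8542.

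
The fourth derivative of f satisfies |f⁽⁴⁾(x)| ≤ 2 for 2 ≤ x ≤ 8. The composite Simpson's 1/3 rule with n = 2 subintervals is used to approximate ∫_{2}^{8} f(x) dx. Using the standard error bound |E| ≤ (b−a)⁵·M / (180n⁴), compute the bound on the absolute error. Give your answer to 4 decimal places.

5.4000

|E| ≤ (6)⁵·2 / (180·2⁴) = 15552/2880 = 5.4000.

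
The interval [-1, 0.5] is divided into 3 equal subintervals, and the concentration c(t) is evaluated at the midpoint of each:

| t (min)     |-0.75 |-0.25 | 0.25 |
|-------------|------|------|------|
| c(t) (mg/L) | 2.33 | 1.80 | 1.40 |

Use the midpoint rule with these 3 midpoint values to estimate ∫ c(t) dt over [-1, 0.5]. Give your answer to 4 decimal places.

2.7650

h = 0.5, n = 3.
h·[y(m₁) + y(m₂) + y(m₃)] = 0.5·(5.53) = 2.7650.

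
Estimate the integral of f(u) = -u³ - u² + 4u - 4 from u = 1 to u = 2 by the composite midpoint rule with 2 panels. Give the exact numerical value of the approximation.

h = (2 − 1)/2 = 0.5.
Midpoints m₁,…,m₂ = 1.25, 1.75.
f(m₁)=-2.515625, f(m₂)=-5.421875.
h·[f(m₁) + f(m₂)] = 0.5·(-7.9375) = -3.96875.

-3.96875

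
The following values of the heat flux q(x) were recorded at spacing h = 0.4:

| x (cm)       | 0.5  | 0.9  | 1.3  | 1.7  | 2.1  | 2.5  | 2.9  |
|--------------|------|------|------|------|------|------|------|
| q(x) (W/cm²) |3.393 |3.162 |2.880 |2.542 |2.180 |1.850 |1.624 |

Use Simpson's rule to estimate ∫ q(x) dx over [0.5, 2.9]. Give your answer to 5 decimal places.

h = 0.4, n = 6.
(h/3)·[y₀ + 4y₁ + 2y₂ + 4y₃ + 2y₄ + 4y₅ + y₆] = 0.133333·(45.353) = 6.04707.

6.04707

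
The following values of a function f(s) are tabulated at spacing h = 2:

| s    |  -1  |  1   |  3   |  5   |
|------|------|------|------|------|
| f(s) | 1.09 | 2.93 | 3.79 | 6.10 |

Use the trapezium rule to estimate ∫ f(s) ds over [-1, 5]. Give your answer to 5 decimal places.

20.63000

h = 2, n = 3.
(h/2)·[y₀ + 2y₁ + 2y₂ + y₃] = 1·(20.63) = 20.63000.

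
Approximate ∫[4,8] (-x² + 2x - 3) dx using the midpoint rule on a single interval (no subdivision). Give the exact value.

-108

M = (b−a)·f(6) = 4·(-27) = -108.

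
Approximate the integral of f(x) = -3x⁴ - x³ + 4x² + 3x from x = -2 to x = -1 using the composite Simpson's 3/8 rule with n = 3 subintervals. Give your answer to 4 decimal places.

h = (-1 − (-2))/3 = 0.333333.
Nodes x₀,…,x₃ = -2, -1.666667, -1.333333, -1.
f(x) = -3x⁴ - x³ + 4x² + 3x: f₀=-30, f₁=-12.407407, f₂=-4, f₃=-1.
(3h/8)·[f₀ + 3f₁ + 3f₂ + f₃] = 0.125·(-80.222222) = -10.0278.

-10.0278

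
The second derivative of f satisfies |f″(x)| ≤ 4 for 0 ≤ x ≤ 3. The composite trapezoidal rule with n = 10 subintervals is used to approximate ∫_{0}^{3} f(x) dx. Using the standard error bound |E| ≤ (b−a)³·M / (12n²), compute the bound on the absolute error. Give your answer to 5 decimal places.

|E| ≤ (3)³·4 / (12·10²) = 108/1200 = 0.09000.

0.09000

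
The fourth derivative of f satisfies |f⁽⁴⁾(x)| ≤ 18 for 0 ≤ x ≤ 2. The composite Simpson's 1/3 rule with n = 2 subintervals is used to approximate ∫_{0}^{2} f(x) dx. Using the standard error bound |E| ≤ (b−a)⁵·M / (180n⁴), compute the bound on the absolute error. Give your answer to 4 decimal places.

|E| ≤ (2)⁵·18 / (180·2⁴) = 576/2880 = 0.2000.

0.2000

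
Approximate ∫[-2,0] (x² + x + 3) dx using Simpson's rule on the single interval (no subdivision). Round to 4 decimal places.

S = (b−a)/6 · [f(-2) + 4f(-1) + f(0)] = 0.333333·[5 + 4·3 + 3] = 6.6667.

6.6667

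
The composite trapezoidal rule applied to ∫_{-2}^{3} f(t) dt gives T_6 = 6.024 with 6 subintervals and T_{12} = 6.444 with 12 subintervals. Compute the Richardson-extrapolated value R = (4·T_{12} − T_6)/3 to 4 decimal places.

6.5840

R = (4·T_{12} − T_6) / 3 = (4·6.444 − 6.024)/3 = (19.752)/3 = 6.5840.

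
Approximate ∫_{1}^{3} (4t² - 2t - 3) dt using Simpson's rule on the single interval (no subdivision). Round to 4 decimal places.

S = (b−a)/6 · [f(1) + 4f(2) + f(3)] = 0.333333·[(-1) + 4·9 + 27] = 20.6667.

20.6667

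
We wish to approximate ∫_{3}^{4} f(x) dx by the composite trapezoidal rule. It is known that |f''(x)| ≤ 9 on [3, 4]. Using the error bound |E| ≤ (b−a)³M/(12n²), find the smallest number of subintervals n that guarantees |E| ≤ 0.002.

Need 9/(12n²) ≤ 0.002.
n² ≥ 9/(12·0.002) = 375 ⇒ n ≥ 19.3649, so the smallest n is 20.

20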